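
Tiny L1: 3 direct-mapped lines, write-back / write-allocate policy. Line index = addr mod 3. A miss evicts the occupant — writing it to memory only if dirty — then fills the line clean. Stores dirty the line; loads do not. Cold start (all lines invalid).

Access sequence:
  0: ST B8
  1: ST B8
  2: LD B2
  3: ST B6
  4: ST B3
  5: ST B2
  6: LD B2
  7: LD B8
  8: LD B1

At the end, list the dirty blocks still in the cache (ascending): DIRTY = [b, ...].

DIRTY = [3]

0: W B8 -> L2 miss  d=D]
1: W B8 -> L2 hit  d=D]
2: R B2 -> L2 miss wb->B8  d=-]
3: W B6 -> L0 miss  d=D]
4: W B3 -> L0 miss wb->B6  d=D]
5: W B2 -> L2 hit  d=D]
6: R B2 -> L2 hit  d=D]
7: R B8 -> L2 miss wb->B2  d=-]
8: R B1 -> L1 miss  d=-]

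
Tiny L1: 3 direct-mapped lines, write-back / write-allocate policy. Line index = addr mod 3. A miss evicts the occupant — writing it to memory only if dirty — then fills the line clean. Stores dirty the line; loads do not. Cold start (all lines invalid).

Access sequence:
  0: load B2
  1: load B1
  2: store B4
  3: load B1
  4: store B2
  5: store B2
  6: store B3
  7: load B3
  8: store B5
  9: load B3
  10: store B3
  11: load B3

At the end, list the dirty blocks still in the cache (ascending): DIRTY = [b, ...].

  0 | R B2 → L2 miss [-]
  1 | R B1 → L1 miss [-]
  2 | W B4 → L1 miss [D]
  3 | R B1 → L1 miss wb→B4 [-]
  4 | W B2 → L2 hit [D]
  5 | W B2 → L2 hit [D]
  6 | W B3 → L0 miss [D]
  7 | R B3 → L0 hit [D]
  8 | W B5 → L2 miss wb→B2 [D]
  9 | R B3 → L0 hit [D]
  10 | W B3 → L0 hit [D]
  11 | R B3 → L0 hit [D]

DIRTY = [3, 5]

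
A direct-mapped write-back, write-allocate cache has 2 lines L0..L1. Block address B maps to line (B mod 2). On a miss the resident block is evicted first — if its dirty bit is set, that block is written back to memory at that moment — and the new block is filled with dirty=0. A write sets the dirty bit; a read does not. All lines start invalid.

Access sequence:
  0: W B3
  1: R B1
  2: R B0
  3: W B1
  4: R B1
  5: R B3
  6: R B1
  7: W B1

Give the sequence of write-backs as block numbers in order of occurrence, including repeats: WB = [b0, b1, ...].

  0 | W B3 → L1 miss [D]
  1 | R B1 → L1 miss wb→B3 [-]
  2 | R B0 → L0 miss [-]
  3 | W B1 → L1 hit [D]
  4 | R B1 → L1 hit [D]
  5 | R B3 → L1 miss wb→B1 [-]
  6 | R B1 → L1 miss [-]
  7 | W B1 → L1 hit [D]

WB = [3, 1]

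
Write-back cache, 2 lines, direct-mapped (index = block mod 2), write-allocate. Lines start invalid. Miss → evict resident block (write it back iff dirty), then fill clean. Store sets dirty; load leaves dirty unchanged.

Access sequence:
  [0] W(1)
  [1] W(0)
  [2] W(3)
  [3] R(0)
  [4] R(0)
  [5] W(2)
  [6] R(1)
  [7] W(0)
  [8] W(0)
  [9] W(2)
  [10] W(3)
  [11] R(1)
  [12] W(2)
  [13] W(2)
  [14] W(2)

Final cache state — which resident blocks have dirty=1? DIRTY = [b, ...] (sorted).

DIRTY = [2]

  0 | W B1 → L1 miss [D]
  1 | W B0 → L0 miss [D]
  2 | W B3 → L1 miss wb→B1 [D]
  3 | R B0 → L0 hit [D]
  4 | R B0 → L0 hit [D]
  5 | W B2 → L0 miss wb→B0 [D]
  6 | R B1 → L1 miss wb→B3 [-]
  7 | W B0 → L0 miss wb→B2 [D]
  8 | W B0 → L0 hit [D]
  9 | W B2 → L0 miss wb→B0 [D]
  10 | W B3 → L1 miss [D]
  11 | R B1 → L1 miss wb→B3 [-]
  12 | W B2 → L0 hit [D]
  13 | W B2 → L0 hit [D]
  14 | W B2 → L0 hit [D]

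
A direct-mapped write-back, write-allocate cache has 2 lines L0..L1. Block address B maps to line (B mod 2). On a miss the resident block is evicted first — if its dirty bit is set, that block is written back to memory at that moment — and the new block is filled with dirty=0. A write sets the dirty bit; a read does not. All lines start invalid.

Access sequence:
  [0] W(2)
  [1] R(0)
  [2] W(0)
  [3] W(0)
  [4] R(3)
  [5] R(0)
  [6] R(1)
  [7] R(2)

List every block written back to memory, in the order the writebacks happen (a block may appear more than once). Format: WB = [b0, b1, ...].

0: W B2 → L0 miss [D]
1: R B0 → L0 miss wb→B2 [-]
2: W B0 → L0 hit [D]
3: W B0 → L0 hit [D]
4: R B3 → L1 miss [-]
5: R B0 → L0 hit [D]
6: R B1 → L1 miss [-]
7: R B2 → L0 miss wb→B0 [-]

WB = [2, 0]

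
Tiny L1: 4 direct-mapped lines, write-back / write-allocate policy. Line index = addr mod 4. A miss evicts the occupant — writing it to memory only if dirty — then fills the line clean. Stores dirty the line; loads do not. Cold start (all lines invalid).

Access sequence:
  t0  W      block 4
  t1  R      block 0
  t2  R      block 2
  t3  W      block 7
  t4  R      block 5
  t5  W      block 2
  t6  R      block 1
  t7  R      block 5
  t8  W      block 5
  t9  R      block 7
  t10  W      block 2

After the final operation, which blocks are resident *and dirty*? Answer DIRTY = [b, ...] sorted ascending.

DIRTY = [2, 5, 7]

0: W B4 -> L0 miss  d=D]
1: R B0 -> L0 miss wb->B4  d=-]
2: R B2 -> L2 miss  d=-]
3: W B7 -> L3 miss  d=D]
4: R B5 -> L1 miss  d=-]
5: W B2 -> L2 hit  d=D]
6: R B1 -> L1 miss  d=-]
7: R B5 -> L1 miss  d=-]
8: W B5 -> L1 hit  d=D]
9: R B7 -> L3 hit  d=D]
10: W B2 -> L2 hit  d=D]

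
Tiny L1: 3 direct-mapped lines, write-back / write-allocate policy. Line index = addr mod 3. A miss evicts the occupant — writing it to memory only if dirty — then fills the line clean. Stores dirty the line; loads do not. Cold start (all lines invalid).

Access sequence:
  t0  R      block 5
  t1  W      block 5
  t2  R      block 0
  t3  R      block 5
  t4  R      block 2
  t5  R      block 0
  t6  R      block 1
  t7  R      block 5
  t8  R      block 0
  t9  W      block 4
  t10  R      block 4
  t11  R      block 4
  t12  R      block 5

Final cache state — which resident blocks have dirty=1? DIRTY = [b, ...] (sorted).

  0 | R B5 → L2 miss [-]
  1 | W B5 → L2 hit [D]
  2 | R B0 → L0 miss [-]
  3 | R B5 → L2 hit [D]
  4 | R B2 → L2 miss wb→B5 [-]
  5 | R B0 → L0 hit [-]
  6 | R B1 → L1 miss [-]
  7 | R B5 → L2 miss [-]
  8 | R B0 → L0 hit [-]
  9 | W B4 → L1 miss [D]
  10 | R B4 → L1 hit [D]
  11 | R B4 → L1 hit [D]
  12 | R B5 → L2 hit [-]

DIRTY = [4]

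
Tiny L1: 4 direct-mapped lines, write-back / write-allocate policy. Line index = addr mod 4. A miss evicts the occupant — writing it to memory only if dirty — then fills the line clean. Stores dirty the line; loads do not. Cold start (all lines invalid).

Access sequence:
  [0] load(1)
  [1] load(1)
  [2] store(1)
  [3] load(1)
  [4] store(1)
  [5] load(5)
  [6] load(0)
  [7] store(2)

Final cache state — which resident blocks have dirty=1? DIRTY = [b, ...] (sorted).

  0 | R B1 → L1 miss [-]
  1 | R B1 → L1 hit [-]
  2 | W B1 → L1 hit [D]
  3 | R B1 → L1 hit [D]
  4 | W B1 → L1 hit [D]
  5 | R B5 → L1 miss wb→B1 [-]
  6 | R B0 → L0 miss [-]
  7 | W B2 → L2 miss [D]

DIRTY = [2]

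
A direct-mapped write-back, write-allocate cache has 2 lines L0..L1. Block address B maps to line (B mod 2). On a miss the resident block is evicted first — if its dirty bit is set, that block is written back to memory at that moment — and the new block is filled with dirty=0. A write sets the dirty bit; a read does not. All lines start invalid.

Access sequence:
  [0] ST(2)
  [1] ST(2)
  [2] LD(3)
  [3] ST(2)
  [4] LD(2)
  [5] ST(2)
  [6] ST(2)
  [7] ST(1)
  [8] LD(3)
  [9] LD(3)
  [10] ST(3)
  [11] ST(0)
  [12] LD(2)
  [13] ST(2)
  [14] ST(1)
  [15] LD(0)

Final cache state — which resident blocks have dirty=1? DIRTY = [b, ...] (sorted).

  0 | W B2 → L0 miss [D]
  1 | W B2 → L0 hit [D]
  2 | R B3 → L1 miss [-]
  3 | W B2 → L0 hit [D]
  4 | R B2 → L0 hit [D]
  5 | W B2 → L0 hit [D]
  6 | W B2 → L0 hit [D]
  7 | W B1 → L1 miss [D]
  8 | R B3 → L1 miss wb→B1 [-]
  9 | R B3 → L1 hit [-]
  10 | W B3 → L1 hit [D]
  11 | W B0 → L0 miss wb→B2 [D]
  12 | R B2 → L0 miss wb→B0 [-]
  13 | W B2 → L0 hit [D]
  14 | W B1 → L1 miss wb→B3 [D]
  15 | R B0 → L0 miss wb→B2 [-]

DIRTY = [1]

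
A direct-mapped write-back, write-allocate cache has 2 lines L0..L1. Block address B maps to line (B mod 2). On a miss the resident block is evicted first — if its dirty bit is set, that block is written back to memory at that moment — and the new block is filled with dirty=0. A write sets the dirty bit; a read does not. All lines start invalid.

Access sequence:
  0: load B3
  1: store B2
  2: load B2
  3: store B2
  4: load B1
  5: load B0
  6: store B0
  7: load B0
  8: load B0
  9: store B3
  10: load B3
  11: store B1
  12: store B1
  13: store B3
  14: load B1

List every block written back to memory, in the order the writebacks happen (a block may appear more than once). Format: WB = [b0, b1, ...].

WB = [2, 3, 1, 3]

0: R B3 -> L1 miss  d=-]
1: W B2 -> L0 miss  d=D]
2: R B2 -> L0 hit  d=D]
3: W B2 -> L0 hit  d=D]
4: R B1 -> L1 miss  d=-]
5: R B0 -> L0 miss wb->B2  d=-]
6: W B0 -> L0 hit  d=D]
7: R B0 -> L0 hit  d=D]
8: R B0 -> L0 hit  d=D]
9: W B3 -> L1 miss  d=D]
10: R B3 -> L1 hit  d=D]
11: W B1 -> L1 miss wb->B3  d=D]
12: W B1 -> L1 hit  d=D]
13: W B3 -> L1 miss wb->B1  d=D]
14: R B1 -> L1 miss wb->B3  d=-]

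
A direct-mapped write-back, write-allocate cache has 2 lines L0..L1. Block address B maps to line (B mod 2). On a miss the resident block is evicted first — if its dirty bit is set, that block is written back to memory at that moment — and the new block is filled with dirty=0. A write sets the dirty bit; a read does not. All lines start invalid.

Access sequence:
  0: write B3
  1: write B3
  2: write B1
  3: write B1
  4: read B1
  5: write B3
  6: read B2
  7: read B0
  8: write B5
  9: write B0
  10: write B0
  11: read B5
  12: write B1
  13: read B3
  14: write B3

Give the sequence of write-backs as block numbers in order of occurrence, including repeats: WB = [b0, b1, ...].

WB = [3, 1, 3, 5, 1]

0: W B3 -> L1 miss  d=D]
1: W B3 -> L1 hit  d=D]
2: W B1 -> L1 miss wb->B3  d=D]
3: W B1 -> L1 hit  d=D]
4: R B1 -> L1 hit  d=D]
5: W B3 -> L1 miss wb->B1  d=D]
6: R B2 -> L0 miss  d=-]
7: R B0 -> L0 miss  d=-]
8: W B5 -> L1 miss wb->B3  d=D]
9: W B0 -> L0 hit  d=D]
10: W B0 -> L0 hit  d=D]
11: R B5 -> L1 hit  d=D]
12: W B1 -> L1 miss wb->B5  d=D]
13: R B3 -> L1 miss wb->B1  d=-]
14: W B3 -> L1 hit  d=D]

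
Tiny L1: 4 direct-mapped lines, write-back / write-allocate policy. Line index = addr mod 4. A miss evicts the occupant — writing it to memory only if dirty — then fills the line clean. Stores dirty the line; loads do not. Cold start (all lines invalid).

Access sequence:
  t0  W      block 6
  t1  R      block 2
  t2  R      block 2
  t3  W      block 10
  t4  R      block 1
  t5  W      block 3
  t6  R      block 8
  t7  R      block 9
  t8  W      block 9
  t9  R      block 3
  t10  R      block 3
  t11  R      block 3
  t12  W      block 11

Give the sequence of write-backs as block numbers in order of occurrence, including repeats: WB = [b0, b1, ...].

WB = [6, 3]

0: W B6 -> L2 miss  d=D]
1: R B2 -> L2 miss wb->B6  d=-]
2: R B2 -> L2 hit  d=-]
3: W B10 -> L2 miss  d=D]
4: R B1 -> L1 miss  d=-]
5: W B3 -> L3 miss  d=D]
6: R B8 -> L0 miss  d=-]
7: R B9 -> L1 miss  d=-]
8: W B9 -> L1 hit  d=D]
9: R B3 -> L3 hit  d=D]
10: R B3 -> L3 hit  d=D]
11: R B3 -> L3 hit  d=D]
12: W B11 -> L3 miss wb->B3  d=D]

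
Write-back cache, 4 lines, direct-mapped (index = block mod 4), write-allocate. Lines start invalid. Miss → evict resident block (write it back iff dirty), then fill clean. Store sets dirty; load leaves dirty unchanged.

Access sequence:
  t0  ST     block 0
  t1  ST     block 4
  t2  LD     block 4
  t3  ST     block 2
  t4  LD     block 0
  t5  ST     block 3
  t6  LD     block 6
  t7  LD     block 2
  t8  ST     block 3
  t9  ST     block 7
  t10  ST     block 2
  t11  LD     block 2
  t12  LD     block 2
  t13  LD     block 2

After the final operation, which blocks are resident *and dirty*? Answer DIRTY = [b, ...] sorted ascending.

0: W B0 -> L0 miss  d=D]
1: W B4 -> L0 miss wb->B0  d=D]
2: R B4 -> L0 hit  d=D]
3: W B2 -> L2 miss  d=D]
4: R B0 -> L0 miss wb->B4  d=-]
5: W B3 -> L3 miss  d=D]
6: R B6 -> L2 miss wb->B2  d=-]
7: R B2 -> L2 miss  d=-]
8: W B3 -> L3 hit  d=D]
9: W B7 -> L3 miss wb->B3  d=D]
10: W B2 -> L2 hit  d=D]
11: R B2 -> L2 hit  d=D]
12: R B2 -> L2 hit  d=D]
13: R B2 -> L2 hit  d=D]

DIRTY = [2, 7]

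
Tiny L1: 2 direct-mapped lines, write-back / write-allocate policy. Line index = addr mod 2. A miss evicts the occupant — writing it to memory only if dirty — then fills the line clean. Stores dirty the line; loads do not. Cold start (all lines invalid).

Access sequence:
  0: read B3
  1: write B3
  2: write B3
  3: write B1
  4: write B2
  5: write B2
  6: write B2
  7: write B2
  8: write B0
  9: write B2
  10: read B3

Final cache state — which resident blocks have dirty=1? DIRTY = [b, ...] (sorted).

DIRTY = [2]

0: R B3 -> L1 miss  d=-]
1: W B3 -> L1 hit  d=D]
2: W B3 -> L1 hit  d=D]
3: W B1 -> L1 miss wb->B3  d=D]
4: W B2 -> L0 miss  d=D]
5: W B2 -> L0 hit  d=D]
6: W B2 -> L0 hit  d=D]
7: W B2 -> L0 hit  d=D]
8: W B0 -> L0 miss wb->B2  d=D]
9: W B2 -> L0 miss wb->B0  d=D]
10: R B3 -> L1 miss wb->B1  d=-]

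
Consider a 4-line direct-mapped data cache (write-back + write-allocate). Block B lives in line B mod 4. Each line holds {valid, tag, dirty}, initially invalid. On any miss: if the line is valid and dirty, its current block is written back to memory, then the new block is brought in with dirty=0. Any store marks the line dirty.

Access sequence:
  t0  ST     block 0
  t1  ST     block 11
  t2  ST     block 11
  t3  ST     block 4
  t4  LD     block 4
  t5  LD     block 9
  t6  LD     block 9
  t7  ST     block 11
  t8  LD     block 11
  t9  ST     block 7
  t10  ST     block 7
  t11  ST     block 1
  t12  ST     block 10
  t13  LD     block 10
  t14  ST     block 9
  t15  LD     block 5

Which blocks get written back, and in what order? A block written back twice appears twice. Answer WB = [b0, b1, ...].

WB = [0, 11, 1, 9]

  0 | W B0 → L0 miss [D]
  1 | W B11 → L3 miss [D]
  2 | W B11 → L3 hit [D]
  3 | W B4 → L0 miss wb→B0 [D]
  4 | R B4 → L0 hit [D]
  5 | R B9 → L1 miss [-]
  6 | R B9 → L1 hit [-]
  7 | W B11 → L3 hit [D]
  8 | R B11 → L3 hit [D]
  9 | W B7 → L3 miss wb→B11 [D]
  10 | W B7 → L3 hit [D]
  11 | W B1 → L1 miss [D]
  12 | W B10 → L2 miss [D]
  13 | R B10 → L2 hit [D]
  14 | W B9 → L1 miss wb→B1 [D]
  15 | R B5 → L1 miss wb→B9 [-]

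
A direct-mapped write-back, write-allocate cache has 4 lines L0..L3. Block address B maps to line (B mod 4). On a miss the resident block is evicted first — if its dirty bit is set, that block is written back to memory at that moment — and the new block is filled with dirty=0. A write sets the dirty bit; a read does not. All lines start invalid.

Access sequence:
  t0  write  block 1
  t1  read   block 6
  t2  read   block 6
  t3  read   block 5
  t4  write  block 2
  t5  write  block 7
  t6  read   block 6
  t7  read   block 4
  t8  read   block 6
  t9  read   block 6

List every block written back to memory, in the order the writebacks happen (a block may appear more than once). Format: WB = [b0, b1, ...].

WB = [1, 2]

  0 | W B1 → L1 miss [D]
  1 | R B6 → L2 miss [-]
  2 | R B6 → L2 hit [-]
  3 | R B5 → L1 miss wb→B1 [-]
  4 | W B2 → L2 miss [D]
  5 | W B7 → L3 miss [D]
  6 | R B6 → L2 miss wb→B2 [-]
  7 | R B4 → L0 miss [-]
  8 | R B6 → L2 hit [-]
  9 | R B6 → L2 hit [-]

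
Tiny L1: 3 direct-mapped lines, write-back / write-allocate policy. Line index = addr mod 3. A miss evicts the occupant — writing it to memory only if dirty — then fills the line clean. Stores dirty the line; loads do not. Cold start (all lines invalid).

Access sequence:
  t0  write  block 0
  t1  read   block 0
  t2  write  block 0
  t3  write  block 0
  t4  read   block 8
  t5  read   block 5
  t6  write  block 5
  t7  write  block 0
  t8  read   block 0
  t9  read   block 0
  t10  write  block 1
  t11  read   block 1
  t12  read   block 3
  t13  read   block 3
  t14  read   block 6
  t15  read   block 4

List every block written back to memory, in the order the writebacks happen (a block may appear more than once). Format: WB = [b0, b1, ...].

WB = [0, 1]

0: W B0 -> L0 miss  d=D]
1: R B0 -> L0 hit  d=D]
2: W B0 -> L0 hit  d=D]
3: W B0 -> L0 hit  d=D]
4: R B8 -> L2 miss  d=-]
5: R B5 -> L2 miss  d=-]
6: W B5 -> L2 hit  d=D]
7: W B0 -> L0 hit  d=D]
8: R B0 -> L0 hit  d=D]
9: R B0 -> L0 hit  d=D]
10: W B1 -> L1 miss  d=D]
11: R B1 -> L1 hit  d=D]
12: R B3 -> L0 miss wb->B0  d=-]
13: R B3 -> L0 hit  d=-]
14: R B6 -> L0 miss  d=-]
15: R B4 -> L1 miss wb->B1  d=-]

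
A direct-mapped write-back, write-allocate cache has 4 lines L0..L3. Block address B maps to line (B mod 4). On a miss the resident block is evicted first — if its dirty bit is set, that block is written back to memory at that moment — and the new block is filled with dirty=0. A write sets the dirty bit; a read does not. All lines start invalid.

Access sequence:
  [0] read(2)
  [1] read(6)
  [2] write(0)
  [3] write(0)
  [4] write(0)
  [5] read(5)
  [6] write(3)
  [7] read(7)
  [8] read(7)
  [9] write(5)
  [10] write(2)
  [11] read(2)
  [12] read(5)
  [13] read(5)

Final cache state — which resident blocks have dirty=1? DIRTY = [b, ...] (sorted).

  0 | R B2 → L2 miss [-]
  1 | R B6 → L2 miss [-]
  2 | W B0 → L0 miss [D]
  3 | W B0 → L0 hit [D]
  4 | W B0 → L0 hit [D]
  5 | R B5 → L1 miss [-]
  6 | W B3 → L3 miss [D]
  7 | R B7 → L3 miss wb→B3 [-]
  8 | R B7 → L3 hit [-]
  9 | W B5 → L1 hit [D]
  10 | W B2 → L2 miss [D]
  11 | R B2 → L2 hit [D]
  12 | R B5 → L1 hit [D]
  13 | R B5 → L1 hit [D]

DIRTY = [0, 2, 5]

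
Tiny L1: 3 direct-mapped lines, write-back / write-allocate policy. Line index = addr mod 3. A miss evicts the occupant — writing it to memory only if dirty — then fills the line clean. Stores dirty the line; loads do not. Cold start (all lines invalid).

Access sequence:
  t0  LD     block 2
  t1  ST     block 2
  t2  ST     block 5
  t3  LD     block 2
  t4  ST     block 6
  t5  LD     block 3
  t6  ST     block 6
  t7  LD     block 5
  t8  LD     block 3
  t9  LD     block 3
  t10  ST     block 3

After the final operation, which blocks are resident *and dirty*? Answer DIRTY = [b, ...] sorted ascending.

0: R B2 → L2 miss [-]
1: W B2 → L2 hit [D]
2: W B5 → L2 miss wb→B2 [D]
3: R B2 → L2 miss wb→B5 [-]
4: W B6 → L0 miss [D]
5: R B3 → L0 miss wb→B6 [-]
6: W B6 → L0 miss [D]
7: R B5 → L2 miss [-]
8: R B3 → L0 miss wb→B6 [-]
9: R B3 → L0 hit [-]
10: W B3 → L0 hit [D]

DIRTY = [3]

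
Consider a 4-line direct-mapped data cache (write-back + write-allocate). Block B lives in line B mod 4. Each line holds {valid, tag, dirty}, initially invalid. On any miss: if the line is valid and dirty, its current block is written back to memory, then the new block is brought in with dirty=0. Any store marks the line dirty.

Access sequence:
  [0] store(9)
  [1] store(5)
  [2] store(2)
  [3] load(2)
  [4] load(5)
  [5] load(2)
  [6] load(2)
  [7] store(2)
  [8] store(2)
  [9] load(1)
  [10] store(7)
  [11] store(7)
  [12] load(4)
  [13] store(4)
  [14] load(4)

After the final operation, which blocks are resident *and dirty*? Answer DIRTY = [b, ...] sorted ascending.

DIRTY = [2, 4, 7]

0: W B9 → L1 miss [D]
1: W B5 → L1 miss wb→B9 [D]
2: W B2 → L2 miss [D]
3: R B2 → L2 hit [D]
4: R B5 → L1 hit [D]
5: R B2 → L2 hit [D]
6: R B2 → L2 hit [D]
7: W B2 → L2 hit [D]
8: W B2 → L2 hit [D]
9: R B1 → L1 miss wb→B5 [-]
10: W B7 → L3 miss [D]
11: W B7 → L3 hit [D]
12: R B4 → L0 miss [-]
13: W B4 → L0 hit [D]
14: R B4 → L0 hit [D]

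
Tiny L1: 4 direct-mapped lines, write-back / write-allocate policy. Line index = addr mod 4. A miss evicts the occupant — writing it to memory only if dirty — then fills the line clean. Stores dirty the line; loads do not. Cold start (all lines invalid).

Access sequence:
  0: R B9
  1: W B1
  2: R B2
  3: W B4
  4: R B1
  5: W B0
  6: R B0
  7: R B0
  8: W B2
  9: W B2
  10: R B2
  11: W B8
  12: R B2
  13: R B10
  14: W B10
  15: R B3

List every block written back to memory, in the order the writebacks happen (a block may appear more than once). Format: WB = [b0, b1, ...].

0: R B9 → L1 miss [-]
1: W B1 → L1 miss [D]
2: R B2 → L2 miss [-]
3: W B4 → L0 miss [D]
4: R B1 → L1 hit [D]
5: W B0 → L0 miss wb→B4 [D]
6: R B0 → L0 hit [D]
7: R B0 → L0 hit [D]
8: W B2 → L2 hit [D]
9: W B2 → L2 hit [D]
10: R B2 → L2 hit [D]
11: W B8 → L0 miss wb→B0 [D]
12: R B2 → L2 hit [D]
13: R B10 → L2 miss wb→B2 [-]
14: W B10 → L2 hit [D]
15: R B3 → L3 miss [-]

WB = [4, 0, 2]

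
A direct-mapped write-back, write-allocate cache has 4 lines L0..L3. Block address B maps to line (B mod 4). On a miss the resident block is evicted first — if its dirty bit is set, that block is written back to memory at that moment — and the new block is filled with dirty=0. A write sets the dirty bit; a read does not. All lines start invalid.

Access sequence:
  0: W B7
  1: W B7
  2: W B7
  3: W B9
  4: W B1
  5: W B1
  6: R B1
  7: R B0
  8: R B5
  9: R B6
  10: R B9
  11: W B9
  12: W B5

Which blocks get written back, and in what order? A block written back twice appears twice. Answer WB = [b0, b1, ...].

WB = [9, 1, 9]

  0 | W B7 → L3 miss [D]
  1 | W B7 → L3 hit [D]
  2 | W B7 → L3 hit [D]
  3 | W B9 → L1 miss [D]
  4 | W B1 → L1 miss wb→B9 [D]
  5 | W B1 → L1 hit [D]
  6 | R B1 → L1 hit [D]
  7 | R B0 → L0 miss [-]
  8 | R B5 → L1 miss wb→B1 [-]
  9 | R B6 → L2 miss [-]
  10 | R B9 → L1 miss [-]
  11 | W B9 → L1 hit [D]
  12 | W B5 → L1 miss wb→B9 [D]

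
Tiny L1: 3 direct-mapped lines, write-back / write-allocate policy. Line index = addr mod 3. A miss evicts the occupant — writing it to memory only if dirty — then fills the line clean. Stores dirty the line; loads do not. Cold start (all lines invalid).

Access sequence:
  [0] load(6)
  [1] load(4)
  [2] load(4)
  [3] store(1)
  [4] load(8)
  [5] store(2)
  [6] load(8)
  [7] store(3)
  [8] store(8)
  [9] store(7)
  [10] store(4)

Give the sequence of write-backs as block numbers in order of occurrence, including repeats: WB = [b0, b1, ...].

WB = [2, 1, 7]

0: R B6 → L0 miss [-]
1: R B4 → L1 miss [-]
2: R B4 → L1 hit [-]
3: W B1 → L1 miss [D]
4: R B8 → L2 miss [-]
5: W B2 → L2 miss [D]
6: R B8 → L2 miss wb→B2 [-]
7: W B3 → L0 miss [D]
8: W B8 → L2 hit [D]
9: W B7 → L1 miss wb→B1 [D]
10: W B4 → L1 miss wb→B7 [D]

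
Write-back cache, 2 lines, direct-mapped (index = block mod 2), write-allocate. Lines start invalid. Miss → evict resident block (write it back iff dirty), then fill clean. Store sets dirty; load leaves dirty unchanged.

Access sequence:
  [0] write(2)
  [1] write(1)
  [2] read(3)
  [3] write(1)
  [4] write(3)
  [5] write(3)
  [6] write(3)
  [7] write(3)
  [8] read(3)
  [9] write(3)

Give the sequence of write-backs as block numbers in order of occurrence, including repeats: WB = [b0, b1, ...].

0: W B2 → L0 miss [D]
1: W B1 → L1 miss [D]
2: R B3 → L1 miss wb→B1 [-]
3: W B1 → L1 miss [D]
4: W B3 → L1 miss wb→B1 [D]
5: W B3 → L1 hit [D]
6: W B3 → L1 hit [D]
7: W B3 → L1 hit [D]
8: R B3 → L1 hit [D]
9: W B3 → L1 hit [D]

WB = [1, 1]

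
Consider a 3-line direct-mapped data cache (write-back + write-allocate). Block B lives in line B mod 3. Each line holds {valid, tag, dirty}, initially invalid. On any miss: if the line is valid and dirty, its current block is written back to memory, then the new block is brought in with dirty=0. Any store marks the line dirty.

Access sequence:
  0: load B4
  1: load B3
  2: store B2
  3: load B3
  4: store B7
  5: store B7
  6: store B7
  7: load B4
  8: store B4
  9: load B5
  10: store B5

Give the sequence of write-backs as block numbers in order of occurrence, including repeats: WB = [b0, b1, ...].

0: R B4 → L1 miss [-]
1: R B3 → L0 miss [-]
2: W B2 → L2 miss [D]
3: R B3 → L0 hit [-]
4: W B7 → L1 miss [D]
5: W B7 → L1 hit [D]
6: W B7 → L1 hit [D]
7: R B4 → L1 miss wb→B7 [-]
8: W B4 → L1 hit [D]
9: R B5 → L2 miss wb→B2 [-]
10: W B5 → L2 hit [D]

WB = [7, 2]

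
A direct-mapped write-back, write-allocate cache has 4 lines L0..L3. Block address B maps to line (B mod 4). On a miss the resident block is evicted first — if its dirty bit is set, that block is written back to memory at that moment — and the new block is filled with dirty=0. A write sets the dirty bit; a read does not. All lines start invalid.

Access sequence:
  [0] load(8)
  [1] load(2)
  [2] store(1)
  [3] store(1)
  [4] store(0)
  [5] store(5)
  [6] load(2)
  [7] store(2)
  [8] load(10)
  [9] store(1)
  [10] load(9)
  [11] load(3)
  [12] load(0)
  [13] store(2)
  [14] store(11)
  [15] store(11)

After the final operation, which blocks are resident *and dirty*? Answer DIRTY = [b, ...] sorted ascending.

DIRTY = [0, 2, 11]

  0 | R B8 → L0 miss [-]
  1 | R B2 → L2 miss [-]
  2 | W B1 → L1 miss [D]
  3 | W B1 → L1 hit [D]
  4 | W B0 → L0 miss [D]
  5 | W B5 → L1 miss wb→B1 [D]
  6 | R B2 → L2 hit [-]
  7 | W B2 → L2 hit [D]
  8 | R B10 → L2 miss wb→B2 [-]
  9 | W B1 → L1 miss wb→B5 [D]
  10 | R B9 → L1 miss wb→B1 [-]
  11 | R B3 → L3 miss [-]
  12 | R B0 → L0 hit [D]
  13 | W B2 → L2 miss [D]
  14 | W B11 → L3 miss [D]
  15 | W B11 → L3 hit [D]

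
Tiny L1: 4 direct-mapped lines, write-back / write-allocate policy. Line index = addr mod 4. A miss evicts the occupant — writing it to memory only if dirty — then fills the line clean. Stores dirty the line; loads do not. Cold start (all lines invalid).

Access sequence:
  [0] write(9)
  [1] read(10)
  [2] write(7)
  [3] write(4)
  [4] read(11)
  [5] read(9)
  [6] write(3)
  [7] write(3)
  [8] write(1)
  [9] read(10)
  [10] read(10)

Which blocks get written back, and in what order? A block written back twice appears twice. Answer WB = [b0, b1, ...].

0: W B9 -> L1 miss  d=D]
1: R B10 -> L2 miss  d=-]
2: W B7 -> L3 miss  d=D]
3: W B4 -> L0 miss  d=D]
4: R B11 -> L3 miss wb->B7  d=-]
5: R B9 -> L1 hit  d=D]
6: W B3 -> L3 miss  d=D]
7: W B3 -> L3 hit  d=D]
8: W B1 -> L1 miss wb->B9  d=D]
9: R B10 -> L2 hit  d=-]
10: R B10 -> L2 hit  d=-]

WB = [7, 9]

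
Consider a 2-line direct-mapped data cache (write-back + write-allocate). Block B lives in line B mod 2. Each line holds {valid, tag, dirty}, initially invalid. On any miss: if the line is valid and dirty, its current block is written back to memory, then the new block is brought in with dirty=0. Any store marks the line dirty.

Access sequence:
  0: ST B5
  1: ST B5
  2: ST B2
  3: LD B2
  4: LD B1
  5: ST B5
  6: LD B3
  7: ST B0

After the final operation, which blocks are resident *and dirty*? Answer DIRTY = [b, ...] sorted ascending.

  0 | W B5 → L1 miss [D]
  1 | W B5 → L1 hit [D]
  2 | W B2 → L0 miss [D]
  3 | R B2 → L0 hit [D]
  4 | R B1 → L1 miss wb→B5 [-]
  5 | W B5 → L1 miss [D]
  6 | R B3 → L1 miss wb→B5 [-]
  7 | W B0 → L0 miss wb→B2 [D]

DIRTY = [0]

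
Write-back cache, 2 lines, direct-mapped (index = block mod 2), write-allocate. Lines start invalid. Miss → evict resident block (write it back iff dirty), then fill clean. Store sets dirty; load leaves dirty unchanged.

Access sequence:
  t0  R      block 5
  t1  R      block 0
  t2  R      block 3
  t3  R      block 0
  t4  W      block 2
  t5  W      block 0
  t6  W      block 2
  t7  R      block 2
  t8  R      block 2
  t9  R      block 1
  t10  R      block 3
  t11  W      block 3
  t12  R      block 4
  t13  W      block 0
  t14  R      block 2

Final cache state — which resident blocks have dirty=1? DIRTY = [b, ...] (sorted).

0: R B5 → L1 miss [-]
1: R B0 → L0 miss [-]
2: R B3 → L1 miss [-]
3: R B0 → L0 hit [-]
4: W B2 → L0 miss [D]
5: W B0 → L0 miss wb→B2 [D]
6: W B2 → L0 miss wb→B0 [D]
7: R B2 → L0 hit [D]
8: R B2 → L0 hit [D]
9: R B1 → L1 miss [-]
10: R B3 → L1 miss [-]
11: W B3 → L1 hit [D]
12: R B4 → L0 miss wb→B2 [-]
13: W B0 → L0 miss [D]
14: R B2 → L0 miss wb→B0 [-]

DIRTY = [3]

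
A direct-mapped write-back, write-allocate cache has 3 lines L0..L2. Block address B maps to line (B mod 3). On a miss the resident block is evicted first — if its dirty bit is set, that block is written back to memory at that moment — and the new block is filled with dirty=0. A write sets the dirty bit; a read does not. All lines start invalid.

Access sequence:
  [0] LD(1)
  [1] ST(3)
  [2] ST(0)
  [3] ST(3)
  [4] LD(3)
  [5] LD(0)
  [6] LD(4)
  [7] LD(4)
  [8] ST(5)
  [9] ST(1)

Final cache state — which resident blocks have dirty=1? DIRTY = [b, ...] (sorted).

0: R B1 → L1 miss [-]
1: W B3 → L0 miss [D]
2: W B0 → L0 miss wb→B3 [D]
3: W B3 → L0 miss wb→B0 [D]
4: R B3 → L0 hit [D]
5: R B0 → L0 miss wb→B3 [-]
6: R B4 → L1 miss [-]
7: R B4 → L1 hit [-]
8: W B5 → L2 miss [D]
9: W B1 → L1 miss [D]

DIRTY = [1, 5]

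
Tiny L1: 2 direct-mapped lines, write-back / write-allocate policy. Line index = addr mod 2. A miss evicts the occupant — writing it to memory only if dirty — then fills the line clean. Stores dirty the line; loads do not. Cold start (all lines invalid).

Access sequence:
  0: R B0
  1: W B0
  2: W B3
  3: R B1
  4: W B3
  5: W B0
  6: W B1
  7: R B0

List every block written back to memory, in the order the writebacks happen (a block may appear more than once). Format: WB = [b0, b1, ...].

0: R B0 → L0 miss [-]
1: W B0 → L0 hit [D]
2: W B3 → L1 miss [D]
3: R B1 → L1 miss wb→B3 [-]
4: W B3 → L1 miss [D]
5: W B0 → L0 hit [D]
6: W B1 → L1 miss wb→B3 [D]
7: R B0 → L0 hit [D]

WB = [3, 3]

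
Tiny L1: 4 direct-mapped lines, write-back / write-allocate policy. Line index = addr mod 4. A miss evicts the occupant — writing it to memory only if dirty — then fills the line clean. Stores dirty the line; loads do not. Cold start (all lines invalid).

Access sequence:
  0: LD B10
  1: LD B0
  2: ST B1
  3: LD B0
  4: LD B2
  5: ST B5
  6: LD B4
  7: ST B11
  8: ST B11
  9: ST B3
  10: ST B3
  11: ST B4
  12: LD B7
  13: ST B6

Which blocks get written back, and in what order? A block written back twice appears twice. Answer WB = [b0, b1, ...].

0: R B10 → L2 miss [-]
1: R B0 → L0 miss [-]
2: W B1 → L1 miss [D]
3: R B0 → L0 hit [-]
4: R B2 → L2 miss [-]
5: W B5 → L1 miss wb→B1 [D]
6: R B4 → L0 miss [-]
7: W B11 → L3 miss [D]
8: W B11 → L3 hit [D]
9: W B3 → L3 miss wb→B11 [D]
10: W B3 → L3 hit [D]
11: W B4 → L0 hit [D]
12: R B7 → L3 miss wb→B3 [-]
13: W B6 → L2 miss [D]

WB = [1, 11, 3]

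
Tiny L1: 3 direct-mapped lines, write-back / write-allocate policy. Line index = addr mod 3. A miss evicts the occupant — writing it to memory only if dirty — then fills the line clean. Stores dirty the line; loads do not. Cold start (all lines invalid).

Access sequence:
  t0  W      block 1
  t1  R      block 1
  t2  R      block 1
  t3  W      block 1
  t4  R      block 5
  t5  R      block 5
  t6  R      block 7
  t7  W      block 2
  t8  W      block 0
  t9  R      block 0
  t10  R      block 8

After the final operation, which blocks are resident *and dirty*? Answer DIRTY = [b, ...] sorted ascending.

DIRTY = [0]

  0 | W B1 → L1 miss [D]
  1 | R B1 → L1 hit [D]
  2 | R B1 → L1 hit [D]
  3 | W B1 → L1 hit [D]
  4 | R B5 → L2 miss [-]
  5 | R B5 → L2 hit [-]
  6 | R B7 → L1 miss wb→B1 [-]
  7 | W B2 → L2 miss [D]
  8 | W B0 → L0 miss [D]
  9 | R B0 → L0 hit [D]
  10 | R B8 → L2 miss wb→B2 [-]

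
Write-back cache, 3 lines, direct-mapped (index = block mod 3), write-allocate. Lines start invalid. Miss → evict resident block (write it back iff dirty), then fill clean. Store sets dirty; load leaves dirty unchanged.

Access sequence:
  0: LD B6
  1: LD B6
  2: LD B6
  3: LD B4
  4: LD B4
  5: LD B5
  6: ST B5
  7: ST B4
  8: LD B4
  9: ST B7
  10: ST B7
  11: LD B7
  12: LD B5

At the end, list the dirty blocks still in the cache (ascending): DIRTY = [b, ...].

DIRTY = [5, 7]

  0 | R B6 → L0 miss [-]
  1 | R B6 → L0 hit [-]
  2 | R B6 → L0 hit [-]
  3 | R B4 → L1 miss [-]
  4 | R B4 → L1 hit [-]
  5 | R B5 → L2 miss [-]
  6 | W B5 → L2 hit [D]
  7 | W B4 → L1 hit [D]
  8 | R B4 → L1 hit [D]
  9 | W B7 → L1 miss wb→B4 [D]
  10 | W B7 → L1 hit [D]
  11 | R B7 → L1 hit [D]
  12 | R B5 → L2 hit [D]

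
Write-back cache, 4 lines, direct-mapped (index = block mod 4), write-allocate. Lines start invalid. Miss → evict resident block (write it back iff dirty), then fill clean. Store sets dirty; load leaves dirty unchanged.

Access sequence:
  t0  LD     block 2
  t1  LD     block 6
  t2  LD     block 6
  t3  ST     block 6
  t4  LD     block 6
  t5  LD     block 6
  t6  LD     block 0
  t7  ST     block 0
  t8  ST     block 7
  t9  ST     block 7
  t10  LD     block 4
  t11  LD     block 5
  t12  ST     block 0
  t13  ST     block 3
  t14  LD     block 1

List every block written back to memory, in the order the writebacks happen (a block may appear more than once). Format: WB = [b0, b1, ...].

  0 | R B2 → L2 miss [-]
  1 | R B6 → L2 miss [-]
  2 | R B6 → L2 hit [-]
  3 | W B6 → L2 hit [D]
  4 | R B6 → L2 hit [D]
  5 | R B6 → L2 hit [D]
  6 | R B0 → L0 miss [-]
  7 | W B0 → L0 hit [D]
  8 | W B7 → L3 miss [D]
  9 | W B7 → L3 hit [D]
  10 | R B4 → L0 miss wb→B0 [-]
  11 | R B5 → L1 miss [-]
  12 | W B0 → L0 miss [D]
  13 | W B3 → L3 miss wb→B7 [D]
  14 | R B1 → L1 miss [-]

WB = [0, 7]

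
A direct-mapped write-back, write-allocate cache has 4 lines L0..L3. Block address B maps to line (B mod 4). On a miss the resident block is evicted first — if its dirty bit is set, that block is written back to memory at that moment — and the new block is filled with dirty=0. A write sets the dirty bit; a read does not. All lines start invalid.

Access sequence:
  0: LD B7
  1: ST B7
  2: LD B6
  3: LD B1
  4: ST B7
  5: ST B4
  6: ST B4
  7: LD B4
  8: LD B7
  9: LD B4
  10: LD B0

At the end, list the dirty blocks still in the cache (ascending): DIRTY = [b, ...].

0: R B7 → L3 miss [-]
1: W B7 → L3 hit [D]
2: R B6 → L2 miss [-]
3: R B1 → L1 miss [-]
4: W B7 → L3 hit [D]
5: W B4 → L0 miss [D]
6: W B4 → L0 hit [D]
7: R B4 → L0 hit [D]
8: R B7 → L3 hit [D]
9: R B4 → L0 hit [D]
10: R B0 → L0 miss wb→B4 [-]

DIRTY = [7]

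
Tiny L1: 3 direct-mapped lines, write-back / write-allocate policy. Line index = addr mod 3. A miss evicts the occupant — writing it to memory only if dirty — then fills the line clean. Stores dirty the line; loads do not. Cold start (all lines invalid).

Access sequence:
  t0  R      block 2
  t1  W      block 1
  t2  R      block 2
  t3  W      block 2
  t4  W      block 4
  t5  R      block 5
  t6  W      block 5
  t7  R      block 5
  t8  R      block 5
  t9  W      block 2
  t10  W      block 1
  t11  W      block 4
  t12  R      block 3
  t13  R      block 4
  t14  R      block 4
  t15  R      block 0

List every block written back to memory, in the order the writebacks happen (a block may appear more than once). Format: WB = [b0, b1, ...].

WB = [1, 2, 5, 4, 1]

0: R B2 → L2 miss [-]
1: W B1 → L1 miss [D]
2: R B2 → L2 hit [-]
3: W B2 → L2 hit [D]
4: W B4 → L1 miss wb→B1 [D]
5: R B5 → L2 miss wb→B2 [-]
6: W B5 → L2 hit [D]
7: R B5 → L2 hit [D]
8: R B5 → L2 hit [D]
9: W B2 → L2 miss wb→B5 [D]
10: W B1 → L1 miss wb→B4 [D]
11: W B4 → L1 miss wb→B1 [D]
12: R B3 → L0 miss [-]
13: R B4 → L1 hit [D]
14: R B4 → L1 hit [D]
15: R B0 → L0 miss [-]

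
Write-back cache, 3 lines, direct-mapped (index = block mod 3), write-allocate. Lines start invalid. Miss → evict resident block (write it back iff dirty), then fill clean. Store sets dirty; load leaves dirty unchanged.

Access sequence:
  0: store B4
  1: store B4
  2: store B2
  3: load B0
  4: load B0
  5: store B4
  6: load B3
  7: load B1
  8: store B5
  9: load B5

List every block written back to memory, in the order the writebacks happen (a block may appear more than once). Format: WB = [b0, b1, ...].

  0 | W B4 → L1 miss [D]
  1 | W B4 → L1 hit [D]
  2 | W B2 → L2 miss [D]
  3 | R B0 → L0 miss [-]
  4 | R B0 → L0 hit [-]
  5 | W B4 → L1 hit [D]
  6 | R B3 → L0 miss [-]
  7 | R B1 → L1 miss wb→B4 [-]
  8 | W B5 → L2 miss wb→B2 [D]
  9 | R B5 → L2 hit [D]

WB = [4, 2]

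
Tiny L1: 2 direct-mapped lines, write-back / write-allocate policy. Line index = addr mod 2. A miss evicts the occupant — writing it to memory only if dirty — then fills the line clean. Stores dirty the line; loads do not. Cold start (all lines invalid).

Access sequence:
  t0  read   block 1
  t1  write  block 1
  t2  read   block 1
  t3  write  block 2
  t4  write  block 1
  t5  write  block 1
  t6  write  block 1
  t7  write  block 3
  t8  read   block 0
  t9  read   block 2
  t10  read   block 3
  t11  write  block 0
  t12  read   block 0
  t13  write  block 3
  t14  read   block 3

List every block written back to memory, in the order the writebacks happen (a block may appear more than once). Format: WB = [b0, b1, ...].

0: R B1 → L1 miss [-]
1: W B1 → L1 hit [D]
2: R B1 → L1 hit [D]
3: W B2 → L0 miss [D]
4: W B1 → L1 hit [D]
5: W B1 → L1 hit [D]
6: W B1 → L1 hit [D]
7: W B3 → L1 miss wb→B1 [D]
8: R B0 → L0 miss wb→B2 [-]
9: R B2 → L0 miss [-]
10: R B3 → L1 hit [D]
11: W B0 → L0 miss [D]
12: R B0 → L0 hit [D]
13: W B3 → L1 hit [D]
14: R B3 → L1 hit [D]

WB = [1, 2]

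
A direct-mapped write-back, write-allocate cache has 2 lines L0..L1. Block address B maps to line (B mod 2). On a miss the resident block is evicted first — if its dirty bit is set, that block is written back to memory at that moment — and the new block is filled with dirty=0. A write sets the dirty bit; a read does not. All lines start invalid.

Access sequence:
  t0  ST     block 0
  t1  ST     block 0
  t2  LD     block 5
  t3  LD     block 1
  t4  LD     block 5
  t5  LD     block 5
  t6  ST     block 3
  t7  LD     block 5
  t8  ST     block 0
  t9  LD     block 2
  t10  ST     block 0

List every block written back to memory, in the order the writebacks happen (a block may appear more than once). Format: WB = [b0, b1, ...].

WB = [3, 0]

0: W B0 -> L0 miss  d=D]
1: W B0 -> L0 hit  d=D]
2: R B5 -> L1 miss  d=-]
3: R B1 -> L1 miss  d=-]
4: R B5 -> L1 miss  d=-]
5: R B5 -> L1 hit  d=-]
6: W B3 -> L1 miss  d=D]
7: R B5 -> L1 miss wb->B3  d=-]
8: W B0 -> L0 hit  d=D]
9: R B2 -> L0 miss wb->B0  d=-]
10: W B0 -> L0 miss  d=D]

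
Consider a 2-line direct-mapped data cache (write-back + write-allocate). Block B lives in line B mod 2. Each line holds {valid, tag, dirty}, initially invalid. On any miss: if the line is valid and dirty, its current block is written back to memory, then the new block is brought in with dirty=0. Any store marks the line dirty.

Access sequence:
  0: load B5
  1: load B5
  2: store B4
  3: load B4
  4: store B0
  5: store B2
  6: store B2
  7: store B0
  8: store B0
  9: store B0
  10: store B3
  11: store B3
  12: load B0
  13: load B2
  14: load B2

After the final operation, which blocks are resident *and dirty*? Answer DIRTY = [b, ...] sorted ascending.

DIRTY = [3]

0: R B5 -> L1 miss  d=-]
1: R B5 -> L1 hit  d=-]
2: W B4 -> L0 miss  d=D]
3: R B4 -> L0 hit  d=D]
4: W B0 -> L0 miss wb->B4  d=D]
5: W B2 -> L0 miss wb->B0  d=D]
6: W B2 -> L0 hit  d=D]
7: W B0 -> L0 miss wb->B2  d=D]
8: W B0 -> L0 hit  d=D]
9: W B0 -> L0 hit  d=D]
10: W B3 -> L1 miss  d=D]
11: W B3 -> L1 hit  d=D]
12: R B0 -> L0 hit  d=D]
13: R B2 -> L0 miss wb->B0  d=-]
14: R B2 -> L0 hit  d=-]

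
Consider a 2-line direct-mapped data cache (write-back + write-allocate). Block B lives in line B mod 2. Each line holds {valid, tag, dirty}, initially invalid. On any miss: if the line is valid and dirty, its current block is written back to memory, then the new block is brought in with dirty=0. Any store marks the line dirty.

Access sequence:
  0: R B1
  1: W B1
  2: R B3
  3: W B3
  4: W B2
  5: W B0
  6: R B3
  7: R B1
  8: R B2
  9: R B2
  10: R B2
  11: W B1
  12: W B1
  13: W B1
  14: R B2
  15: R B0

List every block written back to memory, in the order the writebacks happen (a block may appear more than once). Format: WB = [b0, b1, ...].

0: R B1 -> L1 miss  d=-]
1: W B1 -> L1 hit  d=D]
2: R B3 -> L1 miss wb->B1  d=-]
3: W B3 -> L1 hit  d=D]
4: W B2 -> L0 miss  d=D]
5: W B0 -> L0 miss wb->B2  d=D]
6: R B3 -> L1 hit  d=D]
7: R B1 -> L1 miss wb->B3  d=-]
8: R B2 -> L0 miss wb->B0  d=-]
9: R B2 -> L0 hit  d=-]
10: R B2 -> L0 hit  d=-]
11: W B1 -> L1 hit  d=D]
12: W B1 -> L1 hit  d=D]
13: W B1 -> L1 hit  d=D]
14: R B2 -> L0 hit  d=-]
15: R B0 -> L0 miss  d=-]

WB = [1, 2, 3, 0]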